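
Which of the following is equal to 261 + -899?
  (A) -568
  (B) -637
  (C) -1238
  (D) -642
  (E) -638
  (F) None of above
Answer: E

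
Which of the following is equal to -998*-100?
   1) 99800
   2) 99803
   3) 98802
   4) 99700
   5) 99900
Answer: 1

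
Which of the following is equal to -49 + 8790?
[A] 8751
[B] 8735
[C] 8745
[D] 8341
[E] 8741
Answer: E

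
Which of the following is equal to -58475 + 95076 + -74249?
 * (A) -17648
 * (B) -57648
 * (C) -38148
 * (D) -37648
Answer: D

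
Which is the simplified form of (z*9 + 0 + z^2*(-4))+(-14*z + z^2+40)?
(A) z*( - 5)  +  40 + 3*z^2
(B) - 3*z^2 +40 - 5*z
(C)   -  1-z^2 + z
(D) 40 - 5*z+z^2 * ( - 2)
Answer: B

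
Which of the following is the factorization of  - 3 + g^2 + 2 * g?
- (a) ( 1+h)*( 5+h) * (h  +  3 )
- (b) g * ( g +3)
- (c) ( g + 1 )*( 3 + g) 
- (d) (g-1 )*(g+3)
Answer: d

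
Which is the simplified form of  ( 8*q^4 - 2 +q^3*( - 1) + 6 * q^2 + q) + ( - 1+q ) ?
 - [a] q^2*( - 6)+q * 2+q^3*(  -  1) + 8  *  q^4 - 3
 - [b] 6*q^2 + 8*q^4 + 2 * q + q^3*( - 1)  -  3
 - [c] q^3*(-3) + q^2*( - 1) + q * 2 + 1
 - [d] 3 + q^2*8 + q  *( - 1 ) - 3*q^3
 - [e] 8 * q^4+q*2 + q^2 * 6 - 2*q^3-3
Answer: b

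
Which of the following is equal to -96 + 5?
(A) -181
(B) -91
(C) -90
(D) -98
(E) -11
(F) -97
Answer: B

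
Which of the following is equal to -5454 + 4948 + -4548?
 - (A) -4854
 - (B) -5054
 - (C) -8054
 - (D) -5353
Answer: B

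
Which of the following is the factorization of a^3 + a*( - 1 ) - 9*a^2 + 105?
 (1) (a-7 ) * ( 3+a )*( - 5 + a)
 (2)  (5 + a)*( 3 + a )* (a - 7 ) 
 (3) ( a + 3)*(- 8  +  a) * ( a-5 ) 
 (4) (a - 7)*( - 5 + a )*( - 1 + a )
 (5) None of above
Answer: 1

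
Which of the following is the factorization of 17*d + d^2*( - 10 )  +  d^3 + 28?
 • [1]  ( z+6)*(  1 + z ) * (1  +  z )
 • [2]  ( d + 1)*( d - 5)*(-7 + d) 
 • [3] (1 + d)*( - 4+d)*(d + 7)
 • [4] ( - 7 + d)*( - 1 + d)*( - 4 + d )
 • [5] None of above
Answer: 5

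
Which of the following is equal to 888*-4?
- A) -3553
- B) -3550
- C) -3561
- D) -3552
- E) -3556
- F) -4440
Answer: D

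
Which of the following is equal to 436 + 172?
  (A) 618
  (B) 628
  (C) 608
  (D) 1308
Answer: C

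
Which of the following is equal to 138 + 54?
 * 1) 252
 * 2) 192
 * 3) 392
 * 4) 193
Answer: 2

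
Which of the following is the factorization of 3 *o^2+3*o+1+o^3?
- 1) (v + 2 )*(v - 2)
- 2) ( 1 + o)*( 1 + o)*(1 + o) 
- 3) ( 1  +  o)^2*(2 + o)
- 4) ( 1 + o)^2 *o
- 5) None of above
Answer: 2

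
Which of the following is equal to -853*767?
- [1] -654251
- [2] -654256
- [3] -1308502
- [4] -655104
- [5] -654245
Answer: 1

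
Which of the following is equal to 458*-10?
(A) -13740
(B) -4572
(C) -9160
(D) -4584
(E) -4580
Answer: E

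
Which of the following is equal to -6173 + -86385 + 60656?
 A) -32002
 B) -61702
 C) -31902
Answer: C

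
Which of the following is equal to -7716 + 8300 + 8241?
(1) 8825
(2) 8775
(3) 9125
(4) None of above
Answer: 1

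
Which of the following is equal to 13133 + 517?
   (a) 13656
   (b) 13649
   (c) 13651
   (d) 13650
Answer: d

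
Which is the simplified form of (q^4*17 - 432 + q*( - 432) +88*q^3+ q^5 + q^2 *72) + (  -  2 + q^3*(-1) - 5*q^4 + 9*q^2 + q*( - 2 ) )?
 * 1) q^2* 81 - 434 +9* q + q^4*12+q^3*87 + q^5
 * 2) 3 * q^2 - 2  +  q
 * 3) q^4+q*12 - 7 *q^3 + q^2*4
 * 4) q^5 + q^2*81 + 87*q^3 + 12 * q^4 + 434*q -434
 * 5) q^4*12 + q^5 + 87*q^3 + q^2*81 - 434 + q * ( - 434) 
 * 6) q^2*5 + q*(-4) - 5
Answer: 5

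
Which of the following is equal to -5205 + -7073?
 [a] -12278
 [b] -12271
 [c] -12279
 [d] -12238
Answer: a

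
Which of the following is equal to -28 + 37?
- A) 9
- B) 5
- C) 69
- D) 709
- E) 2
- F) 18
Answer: A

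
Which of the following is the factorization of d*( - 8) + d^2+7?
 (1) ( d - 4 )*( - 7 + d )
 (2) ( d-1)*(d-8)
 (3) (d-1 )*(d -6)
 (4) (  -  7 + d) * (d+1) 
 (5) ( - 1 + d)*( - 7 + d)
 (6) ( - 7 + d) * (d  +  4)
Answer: 5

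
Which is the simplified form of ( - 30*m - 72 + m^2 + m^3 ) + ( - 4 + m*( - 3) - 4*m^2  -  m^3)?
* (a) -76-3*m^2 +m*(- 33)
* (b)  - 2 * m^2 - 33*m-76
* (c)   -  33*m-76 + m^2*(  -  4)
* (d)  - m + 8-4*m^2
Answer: a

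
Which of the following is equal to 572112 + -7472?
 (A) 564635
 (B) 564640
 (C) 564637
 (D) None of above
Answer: B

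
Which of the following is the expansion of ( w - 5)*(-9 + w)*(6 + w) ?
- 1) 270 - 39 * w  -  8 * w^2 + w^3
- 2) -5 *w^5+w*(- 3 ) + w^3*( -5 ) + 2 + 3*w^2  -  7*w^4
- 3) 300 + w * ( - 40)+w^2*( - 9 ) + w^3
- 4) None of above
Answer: 1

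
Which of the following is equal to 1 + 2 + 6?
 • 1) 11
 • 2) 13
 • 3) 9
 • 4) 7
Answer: 3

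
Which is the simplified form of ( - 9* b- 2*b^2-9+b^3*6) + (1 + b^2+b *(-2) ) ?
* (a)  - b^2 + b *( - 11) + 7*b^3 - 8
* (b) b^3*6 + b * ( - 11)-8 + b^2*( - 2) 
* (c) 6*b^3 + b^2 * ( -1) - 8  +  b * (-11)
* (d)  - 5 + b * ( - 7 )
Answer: c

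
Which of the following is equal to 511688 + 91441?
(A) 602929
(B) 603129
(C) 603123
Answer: B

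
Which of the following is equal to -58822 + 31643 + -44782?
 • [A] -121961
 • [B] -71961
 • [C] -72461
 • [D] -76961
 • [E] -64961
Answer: B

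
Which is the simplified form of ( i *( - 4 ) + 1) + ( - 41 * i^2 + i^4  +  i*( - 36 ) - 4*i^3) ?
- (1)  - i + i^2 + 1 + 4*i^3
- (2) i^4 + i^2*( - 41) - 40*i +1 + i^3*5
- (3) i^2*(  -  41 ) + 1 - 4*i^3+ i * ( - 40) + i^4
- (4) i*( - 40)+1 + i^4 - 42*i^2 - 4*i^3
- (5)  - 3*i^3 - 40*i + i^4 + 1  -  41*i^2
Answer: 3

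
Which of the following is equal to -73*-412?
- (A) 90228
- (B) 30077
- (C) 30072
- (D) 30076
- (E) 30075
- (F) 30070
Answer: D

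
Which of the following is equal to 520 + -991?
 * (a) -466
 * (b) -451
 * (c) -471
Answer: c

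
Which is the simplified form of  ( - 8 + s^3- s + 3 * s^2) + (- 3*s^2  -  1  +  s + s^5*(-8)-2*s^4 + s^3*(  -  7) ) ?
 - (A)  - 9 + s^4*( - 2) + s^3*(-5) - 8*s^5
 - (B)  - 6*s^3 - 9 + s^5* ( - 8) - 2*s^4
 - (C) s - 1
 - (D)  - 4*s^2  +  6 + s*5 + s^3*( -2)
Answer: B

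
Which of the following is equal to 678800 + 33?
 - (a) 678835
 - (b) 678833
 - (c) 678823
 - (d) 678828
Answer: b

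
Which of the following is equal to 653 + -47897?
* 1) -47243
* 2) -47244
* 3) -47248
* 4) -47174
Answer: 2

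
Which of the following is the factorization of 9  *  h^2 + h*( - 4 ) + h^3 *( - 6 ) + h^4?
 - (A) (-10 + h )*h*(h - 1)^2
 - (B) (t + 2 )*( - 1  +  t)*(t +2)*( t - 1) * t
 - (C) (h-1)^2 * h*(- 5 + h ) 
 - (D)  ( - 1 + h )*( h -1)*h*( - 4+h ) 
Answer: D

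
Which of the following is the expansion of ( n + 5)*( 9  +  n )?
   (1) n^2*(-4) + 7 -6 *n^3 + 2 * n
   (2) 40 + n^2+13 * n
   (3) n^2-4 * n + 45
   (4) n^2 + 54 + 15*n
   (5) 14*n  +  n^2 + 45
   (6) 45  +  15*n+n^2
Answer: 5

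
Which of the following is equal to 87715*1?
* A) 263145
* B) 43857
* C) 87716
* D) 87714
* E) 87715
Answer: E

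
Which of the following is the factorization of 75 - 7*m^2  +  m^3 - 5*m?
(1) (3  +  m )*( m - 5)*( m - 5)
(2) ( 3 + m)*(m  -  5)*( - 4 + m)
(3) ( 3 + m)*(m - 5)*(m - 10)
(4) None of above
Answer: 1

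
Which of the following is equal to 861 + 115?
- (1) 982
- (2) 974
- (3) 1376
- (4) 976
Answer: 4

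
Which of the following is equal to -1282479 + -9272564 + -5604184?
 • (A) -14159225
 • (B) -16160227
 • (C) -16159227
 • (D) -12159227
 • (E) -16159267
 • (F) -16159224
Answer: C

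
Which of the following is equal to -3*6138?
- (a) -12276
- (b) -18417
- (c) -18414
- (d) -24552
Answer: c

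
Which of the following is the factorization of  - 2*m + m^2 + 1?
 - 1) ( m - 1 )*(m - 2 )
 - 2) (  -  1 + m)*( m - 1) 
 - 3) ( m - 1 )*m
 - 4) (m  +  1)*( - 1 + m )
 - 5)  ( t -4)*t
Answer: 2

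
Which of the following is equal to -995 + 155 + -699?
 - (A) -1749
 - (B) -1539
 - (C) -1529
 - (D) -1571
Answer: B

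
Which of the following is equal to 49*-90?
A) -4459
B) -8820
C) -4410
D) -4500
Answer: C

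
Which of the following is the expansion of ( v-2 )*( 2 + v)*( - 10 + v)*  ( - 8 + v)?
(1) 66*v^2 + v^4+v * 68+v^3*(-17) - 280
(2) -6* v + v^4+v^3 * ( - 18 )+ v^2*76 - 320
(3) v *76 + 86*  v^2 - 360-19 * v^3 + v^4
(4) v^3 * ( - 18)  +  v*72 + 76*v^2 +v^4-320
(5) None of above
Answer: 4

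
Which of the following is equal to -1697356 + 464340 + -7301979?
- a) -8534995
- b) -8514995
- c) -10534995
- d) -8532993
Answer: a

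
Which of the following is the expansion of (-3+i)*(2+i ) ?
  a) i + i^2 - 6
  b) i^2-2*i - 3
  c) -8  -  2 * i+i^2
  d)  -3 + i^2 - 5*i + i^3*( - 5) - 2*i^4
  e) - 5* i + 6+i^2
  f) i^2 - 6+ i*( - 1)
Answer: f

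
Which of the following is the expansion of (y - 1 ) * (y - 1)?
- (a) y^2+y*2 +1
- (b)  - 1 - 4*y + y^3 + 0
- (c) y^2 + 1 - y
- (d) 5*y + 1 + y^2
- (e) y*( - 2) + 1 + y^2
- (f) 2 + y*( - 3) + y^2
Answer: e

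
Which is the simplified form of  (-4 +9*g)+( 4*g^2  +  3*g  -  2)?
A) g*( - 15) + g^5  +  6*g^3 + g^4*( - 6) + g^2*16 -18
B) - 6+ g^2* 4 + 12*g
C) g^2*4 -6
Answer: B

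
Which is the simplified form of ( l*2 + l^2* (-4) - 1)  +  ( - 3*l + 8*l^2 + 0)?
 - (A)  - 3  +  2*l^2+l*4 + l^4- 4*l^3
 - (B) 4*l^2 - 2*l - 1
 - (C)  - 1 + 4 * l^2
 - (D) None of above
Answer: D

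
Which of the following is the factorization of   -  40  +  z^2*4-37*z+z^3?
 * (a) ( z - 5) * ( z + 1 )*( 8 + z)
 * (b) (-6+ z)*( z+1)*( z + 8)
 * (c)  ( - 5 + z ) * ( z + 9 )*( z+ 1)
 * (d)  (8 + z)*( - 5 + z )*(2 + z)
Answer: a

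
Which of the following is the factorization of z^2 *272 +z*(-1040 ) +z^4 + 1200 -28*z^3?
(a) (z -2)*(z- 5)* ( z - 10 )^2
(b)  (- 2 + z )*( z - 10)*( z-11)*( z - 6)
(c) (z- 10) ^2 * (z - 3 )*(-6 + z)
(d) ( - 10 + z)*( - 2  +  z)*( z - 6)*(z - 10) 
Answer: d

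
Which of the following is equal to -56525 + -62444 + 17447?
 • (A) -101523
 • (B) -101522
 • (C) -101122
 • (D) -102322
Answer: B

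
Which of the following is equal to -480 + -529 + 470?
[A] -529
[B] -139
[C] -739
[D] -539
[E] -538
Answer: D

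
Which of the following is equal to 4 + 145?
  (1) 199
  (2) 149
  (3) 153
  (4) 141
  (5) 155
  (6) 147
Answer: 2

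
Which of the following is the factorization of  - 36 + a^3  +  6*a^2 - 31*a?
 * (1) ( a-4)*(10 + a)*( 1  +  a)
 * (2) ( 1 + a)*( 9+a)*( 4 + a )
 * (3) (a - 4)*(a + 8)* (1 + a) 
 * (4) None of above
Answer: 4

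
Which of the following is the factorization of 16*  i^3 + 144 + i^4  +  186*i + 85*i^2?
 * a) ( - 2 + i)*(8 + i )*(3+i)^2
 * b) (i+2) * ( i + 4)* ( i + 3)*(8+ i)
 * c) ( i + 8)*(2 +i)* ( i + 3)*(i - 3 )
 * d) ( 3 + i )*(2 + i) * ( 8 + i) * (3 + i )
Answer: d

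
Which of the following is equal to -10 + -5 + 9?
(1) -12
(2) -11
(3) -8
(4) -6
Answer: 4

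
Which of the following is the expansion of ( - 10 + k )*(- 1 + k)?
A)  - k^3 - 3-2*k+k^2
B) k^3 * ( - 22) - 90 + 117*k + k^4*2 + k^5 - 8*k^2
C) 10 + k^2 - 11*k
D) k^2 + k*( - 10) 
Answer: C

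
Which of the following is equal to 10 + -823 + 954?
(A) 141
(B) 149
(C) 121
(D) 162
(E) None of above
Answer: A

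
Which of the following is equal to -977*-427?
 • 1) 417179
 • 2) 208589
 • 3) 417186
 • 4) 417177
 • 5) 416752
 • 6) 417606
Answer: 1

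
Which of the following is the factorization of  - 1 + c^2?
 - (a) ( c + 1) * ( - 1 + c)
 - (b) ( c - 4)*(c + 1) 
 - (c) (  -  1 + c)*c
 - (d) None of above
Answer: a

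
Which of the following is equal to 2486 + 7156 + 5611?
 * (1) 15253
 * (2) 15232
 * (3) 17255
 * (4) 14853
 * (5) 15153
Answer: 1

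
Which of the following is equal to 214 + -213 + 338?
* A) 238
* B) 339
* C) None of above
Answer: B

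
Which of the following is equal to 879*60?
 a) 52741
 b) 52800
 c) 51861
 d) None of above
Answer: d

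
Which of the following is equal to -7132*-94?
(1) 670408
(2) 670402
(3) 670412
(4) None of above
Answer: 1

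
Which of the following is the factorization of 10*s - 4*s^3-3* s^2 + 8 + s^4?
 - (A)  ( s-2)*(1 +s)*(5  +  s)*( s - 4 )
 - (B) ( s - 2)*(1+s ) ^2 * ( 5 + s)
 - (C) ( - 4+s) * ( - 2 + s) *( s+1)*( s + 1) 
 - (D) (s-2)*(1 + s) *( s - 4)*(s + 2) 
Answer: C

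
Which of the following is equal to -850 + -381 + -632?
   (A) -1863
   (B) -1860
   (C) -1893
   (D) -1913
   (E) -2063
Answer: A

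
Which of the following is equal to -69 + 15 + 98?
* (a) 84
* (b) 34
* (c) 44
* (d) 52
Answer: c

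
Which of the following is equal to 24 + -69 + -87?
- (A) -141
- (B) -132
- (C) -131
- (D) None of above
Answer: B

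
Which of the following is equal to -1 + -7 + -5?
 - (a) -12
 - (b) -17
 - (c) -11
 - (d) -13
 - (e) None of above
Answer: d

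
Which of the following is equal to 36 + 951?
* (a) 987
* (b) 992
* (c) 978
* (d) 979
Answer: a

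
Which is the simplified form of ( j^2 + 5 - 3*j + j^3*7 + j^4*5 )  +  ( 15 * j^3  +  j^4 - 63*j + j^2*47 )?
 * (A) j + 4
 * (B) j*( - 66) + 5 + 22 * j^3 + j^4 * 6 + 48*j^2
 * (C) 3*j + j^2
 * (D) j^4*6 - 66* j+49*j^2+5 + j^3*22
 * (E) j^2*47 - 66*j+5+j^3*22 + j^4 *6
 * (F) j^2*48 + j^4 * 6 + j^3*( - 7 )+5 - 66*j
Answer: B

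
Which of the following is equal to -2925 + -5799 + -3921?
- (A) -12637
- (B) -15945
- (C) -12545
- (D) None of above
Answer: D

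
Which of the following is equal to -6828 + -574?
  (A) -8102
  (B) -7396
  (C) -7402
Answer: C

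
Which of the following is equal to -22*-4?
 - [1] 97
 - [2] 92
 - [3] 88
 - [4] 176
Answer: 3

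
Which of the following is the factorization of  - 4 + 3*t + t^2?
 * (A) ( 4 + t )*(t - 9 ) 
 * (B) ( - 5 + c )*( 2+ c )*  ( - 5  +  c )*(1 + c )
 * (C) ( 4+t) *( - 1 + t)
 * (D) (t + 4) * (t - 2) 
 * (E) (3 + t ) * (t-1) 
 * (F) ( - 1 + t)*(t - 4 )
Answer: C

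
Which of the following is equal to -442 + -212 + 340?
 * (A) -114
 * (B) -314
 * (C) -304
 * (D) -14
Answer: B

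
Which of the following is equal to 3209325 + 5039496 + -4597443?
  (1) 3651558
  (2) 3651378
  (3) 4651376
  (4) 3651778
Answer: 2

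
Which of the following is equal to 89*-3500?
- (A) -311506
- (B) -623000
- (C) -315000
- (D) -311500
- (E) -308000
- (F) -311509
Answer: D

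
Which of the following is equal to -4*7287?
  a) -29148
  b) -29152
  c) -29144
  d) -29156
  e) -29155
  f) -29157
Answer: a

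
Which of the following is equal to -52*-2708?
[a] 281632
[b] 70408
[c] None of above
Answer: c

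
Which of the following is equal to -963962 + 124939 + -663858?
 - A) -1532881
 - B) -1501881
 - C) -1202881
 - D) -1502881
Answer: D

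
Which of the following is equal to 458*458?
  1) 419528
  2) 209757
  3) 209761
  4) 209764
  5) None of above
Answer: 4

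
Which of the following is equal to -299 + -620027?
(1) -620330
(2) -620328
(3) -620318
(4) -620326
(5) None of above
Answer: 4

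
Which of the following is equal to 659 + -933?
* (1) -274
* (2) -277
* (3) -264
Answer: 1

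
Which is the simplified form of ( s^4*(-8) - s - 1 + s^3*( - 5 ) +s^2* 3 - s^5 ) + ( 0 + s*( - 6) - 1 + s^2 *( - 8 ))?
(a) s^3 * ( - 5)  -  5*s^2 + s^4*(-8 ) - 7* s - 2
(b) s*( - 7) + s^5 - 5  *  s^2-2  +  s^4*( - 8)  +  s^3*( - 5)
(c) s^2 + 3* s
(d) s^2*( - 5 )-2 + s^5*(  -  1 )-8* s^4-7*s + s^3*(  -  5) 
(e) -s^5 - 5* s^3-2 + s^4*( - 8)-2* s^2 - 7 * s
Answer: d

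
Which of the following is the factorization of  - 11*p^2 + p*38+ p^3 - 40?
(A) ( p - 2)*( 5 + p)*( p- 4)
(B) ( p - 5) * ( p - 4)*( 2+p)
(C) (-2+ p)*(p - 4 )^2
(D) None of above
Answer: D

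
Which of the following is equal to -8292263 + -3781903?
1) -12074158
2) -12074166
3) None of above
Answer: 2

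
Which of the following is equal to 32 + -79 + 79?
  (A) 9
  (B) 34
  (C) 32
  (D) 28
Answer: C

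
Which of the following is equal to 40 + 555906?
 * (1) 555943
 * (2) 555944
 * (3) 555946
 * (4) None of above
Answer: 3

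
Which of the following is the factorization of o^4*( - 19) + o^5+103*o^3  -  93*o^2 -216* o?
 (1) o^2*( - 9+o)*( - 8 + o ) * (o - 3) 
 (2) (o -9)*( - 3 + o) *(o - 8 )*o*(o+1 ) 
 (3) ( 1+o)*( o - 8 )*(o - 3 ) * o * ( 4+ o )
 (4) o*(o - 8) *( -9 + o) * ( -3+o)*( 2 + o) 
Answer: 2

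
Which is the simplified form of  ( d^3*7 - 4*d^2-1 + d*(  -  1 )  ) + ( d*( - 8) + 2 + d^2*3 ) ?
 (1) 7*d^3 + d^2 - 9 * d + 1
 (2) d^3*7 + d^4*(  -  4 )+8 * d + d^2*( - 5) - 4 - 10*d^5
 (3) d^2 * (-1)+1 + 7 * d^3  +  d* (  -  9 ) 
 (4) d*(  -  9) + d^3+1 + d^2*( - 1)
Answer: 3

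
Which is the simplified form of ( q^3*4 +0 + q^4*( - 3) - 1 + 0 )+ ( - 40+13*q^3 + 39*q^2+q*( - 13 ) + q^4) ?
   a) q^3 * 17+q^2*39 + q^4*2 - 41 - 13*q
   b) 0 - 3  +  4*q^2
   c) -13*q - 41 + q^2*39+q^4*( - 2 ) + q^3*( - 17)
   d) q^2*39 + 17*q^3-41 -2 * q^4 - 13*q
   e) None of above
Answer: d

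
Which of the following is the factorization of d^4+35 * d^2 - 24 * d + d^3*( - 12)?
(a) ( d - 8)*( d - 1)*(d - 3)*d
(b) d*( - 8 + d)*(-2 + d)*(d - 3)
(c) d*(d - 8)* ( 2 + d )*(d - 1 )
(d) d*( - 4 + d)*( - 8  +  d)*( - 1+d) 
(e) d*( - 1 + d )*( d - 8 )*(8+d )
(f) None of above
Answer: a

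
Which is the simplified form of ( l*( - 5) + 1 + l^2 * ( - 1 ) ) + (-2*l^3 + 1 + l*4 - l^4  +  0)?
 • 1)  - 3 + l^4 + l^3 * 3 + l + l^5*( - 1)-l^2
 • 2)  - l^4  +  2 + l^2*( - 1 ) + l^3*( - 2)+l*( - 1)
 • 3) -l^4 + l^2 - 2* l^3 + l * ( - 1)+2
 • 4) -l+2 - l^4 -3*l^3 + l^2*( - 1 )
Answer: 2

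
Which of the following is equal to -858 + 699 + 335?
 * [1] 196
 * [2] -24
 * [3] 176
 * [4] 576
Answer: 3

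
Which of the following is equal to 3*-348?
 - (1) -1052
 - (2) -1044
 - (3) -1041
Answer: 2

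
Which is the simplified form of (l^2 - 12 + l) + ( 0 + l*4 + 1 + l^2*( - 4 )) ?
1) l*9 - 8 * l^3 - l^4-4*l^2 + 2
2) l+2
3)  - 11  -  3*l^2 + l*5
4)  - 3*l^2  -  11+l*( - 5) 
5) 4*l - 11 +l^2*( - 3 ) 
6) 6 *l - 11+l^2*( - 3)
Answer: 3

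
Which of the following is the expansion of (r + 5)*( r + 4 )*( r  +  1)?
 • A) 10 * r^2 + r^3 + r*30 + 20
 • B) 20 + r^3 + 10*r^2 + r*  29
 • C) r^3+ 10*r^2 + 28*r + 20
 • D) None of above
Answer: B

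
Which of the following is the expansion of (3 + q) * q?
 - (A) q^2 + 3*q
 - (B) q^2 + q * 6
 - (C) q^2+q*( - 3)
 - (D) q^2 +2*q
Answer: A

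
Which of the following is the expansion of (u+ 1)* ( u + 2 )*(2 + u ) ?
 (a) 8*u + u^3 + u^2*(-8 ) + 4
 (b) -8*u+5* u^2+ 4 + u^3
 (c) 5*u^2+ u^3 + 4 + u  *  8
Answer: c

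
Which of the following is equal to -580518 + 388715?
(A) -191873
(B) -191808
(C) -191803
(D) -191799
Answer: C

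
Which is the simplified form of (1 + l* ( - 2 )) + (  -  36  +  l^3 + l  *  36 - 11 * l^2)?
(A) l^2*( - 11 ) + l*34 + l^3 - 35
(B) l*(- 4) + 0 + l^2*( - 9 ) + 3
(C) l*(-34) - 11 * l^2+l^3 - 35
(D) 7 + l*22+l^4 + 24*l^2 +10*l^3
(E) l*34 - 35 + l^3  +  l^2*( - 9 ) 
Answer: A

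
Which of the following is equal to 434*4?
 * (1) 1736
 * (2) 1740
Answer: 1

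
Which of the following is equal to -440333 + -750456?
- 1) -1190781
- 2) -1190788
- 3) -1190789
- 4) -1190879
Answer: 3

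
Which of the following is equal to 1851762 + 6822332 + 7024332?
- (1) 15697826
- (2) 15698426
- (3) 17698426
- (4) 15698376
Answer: 2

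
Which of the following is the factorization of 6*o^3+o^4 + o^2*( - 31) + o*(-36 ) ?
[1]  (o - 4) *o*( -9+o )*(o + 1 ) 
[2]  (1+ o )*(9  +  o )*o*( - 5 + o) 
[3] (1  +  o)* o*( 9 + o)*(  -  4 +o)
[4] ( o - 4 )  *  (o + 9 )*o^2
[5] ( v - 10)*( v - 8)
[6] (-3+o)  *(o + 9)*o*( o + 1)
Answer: 3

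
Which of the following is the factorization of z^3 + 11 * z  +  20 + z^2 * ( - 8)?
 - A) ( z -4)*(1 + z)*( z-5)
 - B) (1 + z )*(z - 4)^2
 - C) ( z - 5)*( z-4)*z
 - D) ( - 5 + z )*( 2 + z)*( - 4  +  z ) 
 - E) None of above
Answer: A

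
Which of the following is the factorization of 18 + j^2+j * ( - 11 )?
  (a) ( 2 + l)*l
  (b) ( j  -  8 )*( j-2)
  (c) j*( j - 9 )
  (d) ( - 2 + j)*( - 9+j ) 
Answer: d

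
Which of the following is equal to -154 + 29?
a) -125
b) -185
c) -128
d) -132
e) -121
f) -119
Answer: a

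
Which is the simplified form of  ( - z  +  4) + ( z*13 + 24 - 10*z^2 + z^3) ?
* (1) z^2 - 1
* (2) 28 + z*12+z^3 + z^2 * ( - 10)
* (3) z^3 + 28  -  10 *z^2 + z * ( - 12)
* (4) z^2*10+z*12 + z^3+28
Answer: 2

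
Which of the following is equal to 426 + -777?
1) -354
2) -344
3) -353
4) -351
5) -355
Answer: 4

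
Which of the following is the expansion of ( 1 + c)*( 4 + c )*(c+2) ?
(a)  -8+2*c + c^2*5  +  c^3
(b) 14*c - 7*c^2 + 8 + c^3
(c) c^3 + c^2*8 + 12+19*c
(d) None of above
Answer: d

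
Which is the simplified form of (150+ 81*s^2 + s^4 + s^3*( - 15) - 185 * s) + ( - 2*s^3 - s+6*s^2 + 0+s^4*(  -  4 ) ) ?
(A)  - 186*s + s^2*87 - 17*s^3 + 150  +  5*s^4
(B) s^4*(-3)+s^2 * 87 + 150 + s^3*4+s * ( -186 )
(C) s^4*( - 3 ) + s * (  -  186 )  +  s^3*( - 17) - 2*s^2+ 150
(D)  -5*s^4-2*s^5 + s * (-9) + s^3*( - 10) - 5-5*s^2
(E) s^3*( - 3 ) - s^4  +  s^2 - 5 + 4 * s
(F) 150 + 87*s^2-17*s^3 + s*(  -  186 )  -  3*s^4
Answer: F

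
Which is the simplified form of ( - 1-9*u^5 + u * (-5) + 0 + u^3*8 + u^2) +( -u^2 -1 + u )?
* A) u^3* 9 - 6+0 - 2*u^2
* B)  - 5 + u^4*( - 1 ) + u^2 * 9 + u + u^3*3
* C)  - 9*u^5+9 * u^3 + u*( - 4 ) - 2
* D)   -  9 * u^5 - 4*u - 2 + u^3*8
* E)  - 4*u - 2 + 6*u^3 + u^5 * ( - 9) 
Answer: D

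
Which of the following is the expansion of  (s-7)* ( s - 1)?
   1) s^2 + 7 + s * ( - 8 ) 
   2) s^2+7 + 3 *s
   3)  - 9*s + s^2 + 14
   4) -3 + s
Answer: 1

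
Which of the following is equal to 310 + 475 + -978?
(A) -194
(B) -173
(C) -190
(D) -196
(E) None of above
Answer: E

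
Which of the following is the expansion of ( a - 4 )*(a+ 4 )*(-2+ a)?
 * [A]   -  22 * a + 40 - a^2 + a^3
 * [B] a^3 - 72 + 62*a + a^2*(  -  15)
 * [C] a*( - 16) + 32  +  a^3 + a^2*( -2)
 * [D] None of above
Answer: C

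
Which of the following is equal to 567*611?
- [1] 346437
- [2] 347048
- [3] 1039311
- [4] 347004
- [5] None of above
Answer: 1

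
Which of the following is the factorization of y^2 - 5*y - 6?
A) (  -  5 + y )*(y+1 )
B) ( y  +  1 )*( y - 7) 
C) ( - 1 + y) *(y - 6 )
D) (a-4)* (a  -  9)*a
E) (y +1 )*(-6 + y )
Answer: E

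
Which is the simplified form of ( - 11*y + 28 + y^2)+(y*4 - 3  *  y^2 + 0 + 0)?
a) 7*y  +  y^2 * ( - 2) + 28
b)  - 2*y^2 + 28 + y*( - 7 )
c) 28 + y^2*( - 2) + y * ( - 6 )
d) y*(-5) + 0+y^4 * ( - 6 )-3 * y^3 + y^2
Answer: b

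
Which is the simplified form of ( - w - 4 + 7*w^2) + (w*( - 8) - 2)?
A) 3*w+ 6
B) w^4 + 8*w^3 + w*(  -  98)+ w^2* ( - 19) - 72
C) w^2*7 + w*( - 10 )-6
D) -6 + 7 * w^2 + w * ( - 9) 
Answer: D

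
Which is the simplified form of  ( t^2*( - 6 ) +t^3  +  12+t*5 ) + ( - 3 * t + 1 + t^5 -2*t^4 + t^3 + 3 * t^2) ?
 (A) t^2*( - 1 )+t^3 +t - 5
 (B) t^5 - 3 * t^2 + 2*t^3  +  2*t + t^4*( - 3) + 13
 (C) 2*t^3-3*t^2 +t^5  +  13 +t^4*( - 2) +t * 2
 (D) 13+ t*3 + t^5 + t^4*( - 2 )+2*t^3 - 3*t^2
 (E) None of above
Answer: C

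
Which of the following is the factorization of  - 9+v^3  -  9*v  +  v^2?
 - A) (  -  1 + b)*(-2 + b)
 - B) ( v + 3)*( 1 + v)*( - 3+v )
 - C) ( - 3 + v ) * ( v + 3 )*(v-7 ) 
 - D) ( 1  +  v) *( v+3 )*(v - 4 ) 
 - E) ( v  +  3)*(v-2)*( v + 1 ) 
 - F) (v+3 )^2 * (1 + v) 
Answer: B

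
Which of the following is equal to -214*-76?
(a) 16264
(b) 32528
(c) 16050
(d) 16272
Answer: a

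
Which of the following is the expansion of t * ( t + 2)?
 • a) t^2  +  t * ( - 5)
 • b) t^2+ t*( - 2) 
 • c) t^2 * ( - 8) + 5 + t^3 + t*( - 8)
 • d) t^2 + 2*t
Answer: d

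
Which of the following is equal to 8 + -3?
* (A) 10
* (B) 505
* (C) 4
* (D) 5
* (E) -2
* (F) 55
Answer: D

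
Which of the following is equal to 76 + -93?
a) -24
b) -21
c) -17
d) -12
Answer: c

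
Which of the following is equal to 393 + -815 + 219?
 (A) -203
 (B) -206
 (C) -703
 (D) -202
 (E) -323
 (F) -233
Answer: A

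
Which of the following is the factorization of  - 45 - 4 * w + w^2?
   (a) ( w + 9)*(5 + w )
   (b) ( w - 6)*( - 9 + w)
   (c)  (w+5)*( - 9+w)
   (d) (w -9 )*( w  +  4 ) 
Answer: c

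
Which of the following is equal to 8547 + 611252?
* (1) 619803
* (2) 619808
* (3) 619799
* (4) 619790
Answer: 3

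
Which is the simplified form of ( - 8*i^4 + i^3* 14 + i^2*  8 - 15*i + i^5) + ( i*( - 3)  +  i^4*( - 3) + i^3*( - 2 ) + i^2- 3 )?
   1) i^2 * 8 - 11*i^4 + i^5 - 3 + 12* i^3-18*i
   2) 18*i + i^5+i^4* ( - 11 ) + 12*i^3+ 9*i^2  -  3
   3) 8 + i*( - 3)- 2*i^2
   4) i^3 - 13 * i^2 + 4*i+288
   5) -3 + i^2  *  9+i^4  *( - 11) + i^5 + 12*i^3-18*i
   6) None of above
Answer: 5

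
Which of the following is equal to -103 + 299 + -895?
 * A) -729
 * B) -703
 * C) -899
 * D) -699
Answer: D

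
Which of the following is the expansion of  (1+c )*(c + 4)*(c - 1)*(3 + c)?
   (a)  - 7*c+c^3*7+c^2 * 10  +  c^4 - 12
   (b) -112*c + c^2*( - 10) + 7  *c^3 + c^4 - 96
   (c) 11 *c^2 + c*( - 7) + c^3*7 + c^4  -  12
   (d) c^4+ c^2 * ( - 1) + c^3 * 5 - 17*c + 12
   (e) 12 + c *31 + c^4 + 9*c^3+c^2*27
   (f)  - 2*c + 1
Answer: c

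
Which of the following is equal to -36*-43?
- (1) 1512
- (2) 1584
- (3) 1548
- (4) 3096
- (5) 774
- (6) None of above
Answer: 3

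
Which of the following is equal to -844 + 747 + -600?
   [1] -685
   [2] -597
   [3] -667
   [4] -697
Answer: 4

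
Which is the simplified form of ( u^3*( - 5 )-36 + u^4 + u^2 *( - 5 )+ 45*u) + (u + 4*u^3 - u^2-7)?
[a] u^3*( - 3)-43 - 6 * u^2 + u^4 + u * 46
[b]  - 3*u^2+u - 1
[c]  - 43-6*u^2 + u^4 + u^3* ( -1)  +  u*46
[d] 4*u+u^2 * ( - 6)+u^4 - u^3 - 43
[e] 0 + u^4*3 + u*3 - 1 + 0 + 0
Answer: c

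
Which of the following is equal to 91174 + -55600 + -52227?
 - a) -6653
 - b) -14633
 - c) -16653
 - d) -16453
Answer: c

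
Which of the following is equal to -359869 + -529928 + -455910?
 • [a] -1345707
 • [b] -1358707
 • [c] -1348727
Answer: a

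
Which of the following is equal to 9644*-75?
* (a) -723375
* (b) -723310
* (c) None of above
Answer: c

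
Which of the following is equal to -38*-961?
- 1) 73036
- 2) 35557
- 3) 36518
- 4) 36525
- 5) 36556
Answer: 3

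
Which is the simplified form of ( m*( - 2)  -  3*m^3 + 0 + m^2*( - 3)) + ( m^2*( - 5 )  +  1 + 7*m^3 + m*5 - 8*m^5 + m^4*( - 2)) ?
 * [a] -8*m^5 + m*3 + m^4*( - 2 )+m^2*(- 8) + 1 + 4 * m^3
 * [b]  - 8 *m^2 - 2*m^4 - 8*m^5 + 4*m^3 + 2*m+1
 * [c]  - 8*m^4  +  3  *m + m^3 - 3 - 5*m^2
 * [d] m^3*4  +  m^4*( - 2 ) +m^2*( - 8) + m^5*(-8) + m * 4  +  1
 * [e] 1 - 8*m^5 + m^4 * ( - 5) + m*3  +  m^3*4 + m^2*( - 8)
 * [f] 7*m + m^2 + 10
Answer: a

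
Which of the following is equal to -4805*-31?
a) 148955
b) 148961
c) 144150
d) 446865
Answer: a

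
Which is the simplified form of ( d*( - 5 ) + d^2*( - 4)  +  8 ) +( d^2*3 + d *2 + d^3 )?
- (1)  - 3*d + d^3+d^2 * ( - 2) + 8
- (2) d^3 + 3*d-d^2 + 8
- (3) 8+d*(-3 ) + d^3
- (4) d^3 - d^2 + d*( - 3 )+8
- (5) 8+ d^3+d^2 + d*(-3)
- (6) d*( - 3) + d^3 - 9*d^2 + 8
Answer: 4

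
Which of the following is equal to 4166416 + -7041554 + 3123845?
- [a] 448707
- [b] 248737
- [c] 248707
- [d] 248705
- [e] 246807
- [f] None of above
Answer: c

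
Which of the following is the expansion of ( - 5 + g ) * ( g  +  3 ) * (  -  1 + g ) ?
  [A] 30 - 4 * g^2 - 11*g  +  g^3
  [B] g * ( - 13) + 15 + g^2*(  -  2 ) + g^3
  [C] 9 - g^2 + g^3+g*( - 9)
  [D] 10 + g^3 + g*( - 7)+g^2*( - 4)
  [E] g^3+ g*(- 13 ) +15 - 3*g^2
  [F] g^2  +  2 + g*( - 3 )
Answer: E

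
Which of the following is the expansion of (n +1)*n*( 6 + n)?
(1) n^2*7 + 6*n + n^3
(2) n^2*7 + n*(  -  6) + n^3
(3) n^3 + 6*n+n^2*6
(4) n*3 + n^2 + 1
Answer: 1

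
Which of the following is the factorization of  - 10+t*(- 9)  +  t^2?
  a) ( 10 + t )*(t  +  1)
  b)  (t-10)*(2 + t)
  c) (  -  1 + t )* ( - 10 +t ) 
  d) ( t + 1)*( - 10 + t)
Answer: d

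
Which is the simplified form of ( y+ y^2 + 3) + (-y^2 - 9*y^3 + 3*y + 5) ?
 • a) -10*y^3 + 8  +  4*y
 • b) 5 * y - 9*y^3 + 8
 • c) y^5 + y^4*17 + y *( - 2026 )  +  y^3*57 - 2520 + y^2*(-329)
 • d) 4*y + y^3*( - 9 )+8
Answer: d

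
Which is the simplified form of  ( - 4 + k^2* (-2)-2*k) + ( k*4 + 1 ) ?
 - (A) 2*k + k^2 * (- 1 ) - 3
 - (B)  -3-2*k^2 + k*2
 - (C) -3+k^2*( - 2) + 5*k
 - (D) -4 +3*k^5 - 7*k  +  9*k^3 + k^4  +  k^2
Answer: B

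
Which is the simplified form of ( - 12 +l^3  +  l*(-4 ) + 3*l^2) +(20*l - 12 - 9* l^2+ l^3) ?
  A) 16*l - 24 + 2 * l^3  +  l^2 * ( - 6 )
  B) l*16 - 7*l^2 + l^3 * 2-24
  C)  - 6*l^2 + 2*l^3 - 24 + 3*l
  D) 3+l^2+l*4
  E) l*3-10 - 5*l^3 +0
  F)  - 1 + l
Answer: A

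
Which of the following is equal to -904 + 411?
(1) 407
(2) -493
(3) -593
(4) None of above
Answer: 2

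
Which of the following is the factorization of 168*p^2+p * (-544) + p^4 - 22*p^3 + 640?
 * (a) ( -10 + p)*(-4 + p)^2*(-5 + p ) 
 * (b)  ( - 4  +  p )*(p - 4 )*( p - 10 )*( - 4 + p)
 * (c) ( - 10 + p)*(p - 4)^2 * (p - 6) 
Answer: b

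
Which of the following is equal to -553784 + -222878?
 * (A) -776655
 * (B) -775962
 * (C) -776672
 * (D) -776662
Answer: D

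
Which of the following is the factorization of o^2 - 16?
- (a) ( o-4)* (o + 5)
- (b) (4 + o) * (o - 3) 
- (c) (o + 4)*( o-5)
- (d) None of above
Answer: d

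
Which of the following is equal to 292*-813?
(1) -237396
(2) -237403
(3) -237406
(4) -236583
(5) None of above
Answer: 1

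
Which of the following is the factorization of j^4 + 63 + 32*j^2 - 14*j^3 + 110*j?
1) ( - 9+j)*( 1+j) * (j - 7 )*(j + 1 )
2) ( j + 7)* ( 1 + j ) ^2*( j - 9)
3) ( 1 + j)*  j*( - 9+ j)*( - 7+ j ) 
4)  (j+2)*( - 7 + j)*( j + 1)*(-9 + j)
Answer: 1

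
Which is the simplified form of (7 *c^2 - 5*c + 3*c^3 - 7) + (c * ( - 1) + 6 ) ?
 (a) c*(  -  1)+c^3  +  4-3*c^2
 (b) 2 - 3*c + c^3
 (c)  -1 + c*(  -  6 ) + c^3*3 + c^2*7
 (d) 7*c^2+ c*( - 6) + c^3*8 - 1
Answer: c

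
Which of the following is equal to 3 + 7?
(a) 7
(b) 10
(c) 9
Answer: b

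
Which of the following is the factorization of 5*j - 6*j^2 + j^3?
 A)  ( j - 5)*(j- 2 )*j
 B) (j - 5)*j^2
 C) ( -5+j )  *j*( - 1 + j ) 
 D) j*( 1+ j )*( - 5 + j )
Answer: C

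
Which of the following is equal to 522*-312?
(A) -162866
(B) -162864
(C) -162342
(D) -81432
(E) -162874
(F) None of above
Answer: B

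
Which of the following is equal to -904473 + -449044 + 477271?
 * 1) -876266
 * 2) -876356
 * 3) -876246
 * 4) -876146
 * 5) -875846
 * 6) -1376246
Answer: 3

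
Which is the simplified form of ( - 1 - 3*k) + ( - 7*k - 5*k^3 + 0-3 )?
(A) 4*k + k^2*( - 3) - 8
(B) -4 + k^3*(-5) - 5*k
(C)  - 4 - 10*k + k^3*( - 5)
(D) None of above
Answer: C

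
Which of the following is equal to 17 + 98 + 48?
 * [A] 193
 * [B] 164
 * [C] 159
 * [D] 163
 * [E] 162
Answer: D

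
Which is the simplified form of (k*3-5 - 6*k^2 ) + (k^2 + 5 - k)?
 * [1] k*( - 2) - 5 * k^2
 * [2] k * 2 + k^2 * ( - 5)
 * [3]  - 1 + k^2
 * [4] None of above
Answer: 2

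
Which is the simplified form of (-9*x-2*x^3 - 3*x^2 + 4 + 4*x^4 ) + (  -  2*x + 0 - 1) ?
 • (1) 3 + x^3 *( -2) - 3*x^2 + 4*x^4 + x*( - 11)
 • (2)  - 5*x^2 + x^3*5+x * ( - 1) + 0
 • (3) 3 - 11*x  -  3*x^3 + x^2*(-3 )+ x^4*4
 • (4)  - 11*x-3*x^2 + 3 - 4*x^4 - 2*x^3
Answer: 1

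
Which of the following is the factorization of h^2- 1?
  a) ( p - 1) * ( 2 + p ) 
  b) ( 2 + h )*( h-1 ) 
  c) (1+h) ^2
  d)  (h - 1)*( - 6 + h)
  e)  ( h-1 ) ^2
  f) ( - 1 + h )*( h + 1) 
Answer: f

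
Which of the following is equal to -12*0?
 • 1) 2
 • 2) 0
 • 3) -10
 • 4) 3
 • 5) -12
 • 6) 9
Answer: 2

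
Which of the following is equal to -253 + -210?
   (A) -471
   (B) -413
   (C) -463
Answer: C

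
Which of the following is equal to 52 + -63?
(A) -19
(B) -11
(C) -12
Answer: B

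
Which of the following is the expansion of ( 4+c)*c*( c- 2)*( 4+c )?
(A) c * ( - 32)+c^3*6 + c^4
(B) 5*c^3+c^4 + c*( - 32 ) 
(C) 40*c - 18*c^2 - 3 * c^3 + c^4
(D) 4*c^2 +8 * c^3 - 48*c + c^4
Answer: A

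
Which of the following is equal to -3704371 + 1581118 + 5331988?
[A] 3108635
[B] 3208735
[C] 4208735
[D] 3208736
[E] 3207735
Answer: B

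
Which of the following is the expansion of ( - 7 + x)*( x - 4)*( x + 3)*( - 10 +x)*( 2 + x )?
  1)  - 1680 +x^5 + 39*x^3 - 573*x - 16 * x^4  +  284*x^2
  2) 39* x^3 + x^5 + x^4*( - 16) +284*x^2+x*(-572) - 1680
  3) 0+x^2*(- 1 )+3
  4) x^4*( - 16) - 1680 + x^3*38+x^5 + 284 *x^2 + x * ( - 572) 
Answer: 2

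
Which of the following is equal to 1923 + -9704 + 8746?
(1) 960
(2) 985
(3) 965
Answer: 3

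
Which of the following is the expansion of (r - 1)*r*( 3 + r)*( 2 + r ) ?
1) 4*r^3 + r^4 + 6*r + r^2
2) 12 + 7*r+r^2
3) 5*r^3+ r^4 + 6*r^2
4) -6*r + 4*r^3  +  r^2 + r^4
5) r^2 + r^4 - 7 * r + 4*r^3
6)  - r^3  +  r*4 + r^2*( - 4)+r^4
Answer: 4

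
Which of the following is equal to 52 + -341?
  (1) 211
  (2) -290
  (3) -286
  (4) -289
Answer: 4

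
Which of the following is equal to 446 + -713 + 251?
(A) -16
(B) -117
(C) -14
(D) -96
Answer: A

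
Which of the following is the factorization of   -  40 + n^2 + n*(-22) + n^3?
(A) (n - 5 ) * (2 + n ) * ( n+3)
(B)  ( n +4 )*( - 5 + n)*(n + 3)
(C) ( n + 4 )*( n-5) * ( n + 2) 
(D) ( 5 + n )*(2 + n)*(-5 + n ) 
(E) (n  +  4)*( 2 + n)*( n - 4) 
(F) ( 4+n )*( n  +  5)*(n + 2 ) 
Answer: C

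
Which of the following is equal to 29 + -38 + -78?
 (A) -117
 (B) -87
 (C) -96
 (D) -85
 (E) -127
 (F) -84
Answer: B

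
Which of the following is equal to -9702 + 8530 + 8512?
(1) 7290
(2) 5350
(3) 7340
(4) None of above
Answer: 3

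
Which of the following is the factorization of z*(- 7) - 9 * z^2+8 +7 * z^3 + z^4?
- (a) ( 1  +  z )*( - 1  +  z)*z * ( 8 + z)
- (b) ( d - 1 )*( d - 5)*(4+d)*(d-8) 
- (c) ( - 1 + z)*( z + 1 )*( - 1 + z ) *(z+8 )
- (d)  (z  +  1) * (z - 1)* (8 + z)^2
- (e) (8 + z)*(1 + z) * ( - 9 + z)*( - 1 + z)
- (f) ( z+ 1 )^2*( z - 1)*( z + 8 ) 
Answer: c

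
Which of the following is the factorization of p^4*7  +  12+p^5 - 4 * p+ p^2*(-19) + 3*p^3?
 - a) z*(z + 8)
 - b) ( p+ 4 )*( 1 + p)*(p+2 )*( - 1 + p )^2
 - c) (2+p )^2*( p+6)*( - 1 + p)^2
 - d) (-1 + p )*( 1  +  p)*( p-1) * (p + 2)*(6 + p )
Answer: d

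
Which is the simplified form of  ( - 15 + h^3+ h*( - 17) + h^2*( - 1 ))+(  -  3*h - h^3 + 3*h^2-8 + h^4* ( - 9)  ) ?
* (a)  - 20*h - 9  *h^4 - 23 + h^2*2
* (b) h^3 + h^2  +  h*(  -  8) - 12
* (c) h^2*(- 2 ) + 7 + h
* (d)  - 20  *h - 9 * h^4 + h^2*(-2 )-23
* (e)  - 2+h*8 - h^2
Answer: a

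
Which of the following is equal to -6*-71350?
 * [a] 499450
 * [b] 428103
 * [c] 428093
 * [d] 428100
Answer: d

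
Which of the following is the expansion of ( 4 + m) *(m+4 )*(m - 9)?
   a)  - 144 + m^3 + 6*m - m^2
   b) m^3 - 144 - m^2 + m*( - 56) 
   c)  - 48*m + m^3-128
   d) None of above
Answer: b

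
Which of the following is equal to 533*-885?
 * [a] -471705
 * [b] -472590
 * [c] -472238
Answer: a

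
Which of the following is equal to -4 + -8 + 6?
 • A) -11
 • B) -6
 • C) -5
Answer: B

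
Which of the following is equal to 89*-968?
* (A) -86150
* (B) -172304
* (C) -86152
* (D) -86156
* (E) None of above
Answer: C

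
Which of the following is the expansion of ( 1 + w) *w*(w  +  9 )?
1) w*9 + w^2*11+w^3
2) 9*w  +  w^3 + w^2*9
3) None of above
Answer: 3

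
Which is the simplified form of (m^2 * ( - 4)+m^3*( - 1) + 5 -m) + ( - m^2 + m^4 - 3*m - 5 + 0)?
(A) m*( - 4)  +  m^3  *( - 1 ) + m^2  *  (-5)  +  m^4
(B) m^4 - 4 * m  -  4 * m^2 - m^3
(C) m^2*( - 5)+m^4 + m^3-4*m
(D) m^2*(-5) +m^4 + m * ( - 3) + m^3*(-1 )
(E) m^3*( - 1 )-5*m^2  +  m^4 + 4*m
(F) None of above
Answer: A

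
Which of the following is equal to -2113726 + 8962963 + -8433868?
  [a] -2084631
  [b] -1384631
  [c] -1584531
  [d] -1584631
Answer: d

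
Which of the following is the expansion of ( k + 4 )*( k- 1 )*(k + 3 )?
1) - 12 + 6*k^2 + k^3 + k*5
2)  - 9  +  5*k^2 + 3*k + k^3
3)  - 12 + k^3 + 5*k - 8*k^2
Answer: 1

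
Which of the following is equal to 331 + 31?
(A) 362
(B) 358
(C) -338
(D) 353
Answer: A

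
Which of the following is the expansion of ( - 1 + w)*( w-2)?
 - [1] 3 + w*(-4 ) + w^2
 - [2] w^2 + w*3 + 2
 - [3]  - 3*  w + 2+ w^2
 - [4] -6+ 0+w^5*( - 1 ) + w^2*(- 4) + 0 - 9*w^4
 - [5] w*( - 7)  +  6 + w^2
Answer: 3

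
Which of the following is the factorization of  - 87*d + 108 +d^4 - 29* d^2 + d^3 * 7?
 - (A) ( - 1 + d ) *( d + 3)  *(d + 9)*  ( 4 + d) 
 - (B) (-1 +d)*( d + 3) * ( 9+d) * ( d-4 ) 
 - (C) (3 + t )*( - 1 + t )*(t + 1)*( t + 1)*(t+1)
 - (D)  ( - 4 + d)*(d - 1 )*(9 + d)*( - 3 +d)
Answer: B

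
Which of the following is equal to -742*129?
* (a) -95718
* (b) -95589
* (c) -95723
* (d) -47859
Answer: a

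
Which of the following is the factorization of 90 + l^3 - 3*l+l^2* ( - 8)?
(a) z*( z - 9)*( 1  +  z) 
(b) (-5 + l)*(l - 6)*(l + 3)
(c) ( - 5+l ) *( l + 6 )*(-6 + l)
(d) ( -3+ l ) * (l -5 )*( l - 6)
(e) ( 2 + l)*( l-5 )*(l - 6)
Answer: b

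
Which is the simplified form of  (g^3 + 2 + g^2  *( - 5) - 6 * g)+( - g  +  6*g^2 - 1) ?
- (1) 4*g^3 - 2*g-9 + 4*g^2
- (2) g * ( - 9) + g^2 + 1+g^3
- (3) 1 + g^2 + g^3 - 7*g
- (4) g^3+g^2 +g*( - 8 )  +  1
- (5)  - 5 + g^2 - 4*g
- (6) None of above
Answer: 3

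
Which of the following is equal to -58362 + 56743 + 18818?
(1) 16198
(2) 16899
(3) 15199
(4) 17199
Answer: 4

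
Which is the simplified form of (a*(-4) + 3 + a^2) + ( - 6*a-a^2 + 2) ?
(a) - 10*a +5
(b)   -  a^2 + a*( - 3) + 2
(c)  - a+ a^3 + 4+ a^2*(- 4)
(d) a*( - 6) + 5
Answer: a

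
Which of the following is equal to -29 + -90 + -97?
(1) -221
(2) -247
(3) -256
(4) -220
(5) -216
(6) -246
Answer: 5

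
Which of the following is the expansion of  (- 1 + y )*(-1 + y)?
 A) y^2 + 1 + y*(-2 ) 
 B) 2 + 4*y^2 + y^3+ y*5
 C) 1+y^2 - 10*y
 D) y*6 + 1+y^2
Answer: A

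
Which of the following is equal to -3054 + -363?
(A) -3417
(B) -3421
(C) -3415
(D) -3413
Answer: A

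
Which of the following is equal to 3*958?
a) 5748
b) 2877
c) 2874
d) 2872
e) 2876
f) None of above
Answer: c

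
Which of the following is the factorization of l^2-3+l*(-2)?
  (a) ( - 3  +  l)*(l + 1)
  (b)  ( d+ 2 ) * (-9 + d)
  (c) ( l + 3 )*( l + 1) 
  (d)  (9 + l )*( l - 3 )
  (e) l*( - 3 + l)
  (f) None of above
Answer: a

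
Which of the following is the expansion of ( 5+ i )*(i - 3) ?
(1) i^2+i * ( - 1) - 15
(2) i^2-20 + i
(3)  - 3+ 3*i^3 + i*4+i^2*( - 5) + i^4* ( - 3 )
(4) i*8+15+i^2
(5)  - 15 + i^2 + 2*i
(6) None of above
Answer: 5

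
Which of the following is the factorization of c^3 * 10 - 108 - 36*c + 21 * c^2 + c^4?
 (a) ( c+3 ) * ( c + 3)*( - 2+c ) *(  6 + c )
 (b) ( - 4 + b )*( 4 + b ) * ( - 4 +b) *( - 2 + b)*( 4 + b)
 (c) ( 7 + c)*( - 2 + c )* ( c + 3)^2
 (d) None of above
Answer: a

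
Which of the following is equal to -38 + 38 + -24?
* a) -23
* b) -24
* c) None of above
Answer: b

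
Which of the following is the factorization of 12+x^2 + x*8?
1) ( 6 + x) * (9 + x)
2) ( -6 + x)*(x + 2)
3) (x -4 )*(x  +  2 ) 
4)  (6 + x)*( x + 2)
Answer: 4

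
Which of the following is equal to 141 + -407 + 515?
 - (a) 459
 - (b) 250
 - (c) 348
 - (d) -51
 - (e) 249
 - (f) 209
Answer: e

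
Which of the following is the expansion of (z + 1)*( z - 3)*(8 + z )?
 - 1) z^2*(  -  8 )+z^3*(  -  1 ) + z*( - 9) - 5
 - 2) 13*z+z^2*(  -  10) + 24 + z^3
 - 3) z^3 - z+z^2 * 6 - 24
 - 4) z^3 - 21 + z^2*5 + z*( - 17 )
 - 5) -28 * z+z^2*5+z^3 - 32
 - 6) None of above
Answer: 6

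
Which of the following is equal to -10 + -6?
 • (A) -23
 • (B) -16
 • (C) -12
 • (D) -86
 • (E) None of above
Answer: B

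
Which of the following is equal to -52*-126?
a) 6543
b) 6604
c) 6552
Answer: c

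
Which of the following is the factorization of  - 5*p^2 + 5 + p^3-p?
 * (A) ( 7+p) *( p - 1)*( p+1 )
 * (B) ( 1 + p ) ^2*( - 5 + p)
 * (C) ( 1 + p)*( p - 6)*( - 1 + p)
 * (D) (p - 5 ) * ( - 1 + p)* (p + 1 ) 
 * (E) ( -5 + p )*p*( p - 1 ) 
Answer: D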